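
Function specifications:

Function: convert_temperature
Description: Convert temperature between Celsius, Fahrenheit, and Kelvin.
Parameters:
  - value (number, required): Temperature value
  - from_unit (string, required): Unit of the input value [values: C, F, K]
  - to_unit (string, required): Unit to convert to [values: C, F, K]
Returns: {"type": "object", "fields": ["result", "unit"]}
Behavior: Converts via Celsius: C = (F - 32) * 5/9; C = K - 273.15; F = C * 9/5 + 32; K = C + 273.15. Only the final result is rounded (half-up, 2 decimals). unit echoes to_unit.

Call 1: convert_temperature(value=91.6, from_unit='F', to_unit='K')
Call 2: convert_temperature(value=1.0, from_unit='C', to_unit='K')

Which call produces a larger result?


Call 1:
  To C: (91.6 - 32) * 5/9 = 33.111111
  To K: 33.111111 + 273.15 = 306.261111
  Round to 2 decimals: 306.26
  -> 306.26 K
Call 2:
  Input already in C: 1
  To K: 1 + 273.15 = 274.15
  Round to 2 decimals: 274.15
  -> 274.15 K
Call 1 (306.26 K)


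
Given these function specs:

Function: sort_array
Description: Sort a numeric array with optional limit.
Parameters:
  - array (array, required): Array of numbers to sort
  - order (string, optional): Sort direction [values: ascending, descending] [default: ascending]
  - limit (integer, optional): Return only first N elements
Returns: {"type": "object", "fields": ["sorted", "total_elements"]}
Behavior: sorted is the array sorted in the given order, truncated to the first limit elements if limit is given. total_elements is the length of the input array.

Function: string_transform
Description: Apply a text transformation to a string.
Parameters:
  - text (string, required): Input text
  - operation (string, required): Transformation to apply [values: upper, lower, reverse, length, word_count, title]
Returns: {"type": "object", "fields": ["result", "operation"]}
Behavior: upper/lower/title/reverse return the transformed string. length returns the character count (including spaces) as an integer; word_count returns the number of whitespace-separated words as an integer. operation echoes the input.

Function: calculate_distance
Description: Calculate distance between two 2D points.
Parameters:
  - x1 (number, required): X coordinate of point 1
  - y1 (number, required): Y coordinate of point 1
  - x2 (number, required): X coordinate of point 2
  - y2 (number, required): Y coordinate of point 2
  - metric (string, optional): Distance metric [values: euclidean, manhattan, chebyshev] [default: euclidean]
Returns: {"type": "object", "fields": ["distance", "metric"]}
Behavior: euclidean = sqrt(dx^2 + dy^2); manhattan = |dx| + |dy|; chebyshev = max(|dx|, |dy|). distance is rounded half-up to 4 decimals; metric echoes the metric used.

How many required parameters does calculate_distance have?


Parameters of calculate_distance: x1 (required), y1 (required), x2 (required), y2 (required), metric (optional)
Required count:
4


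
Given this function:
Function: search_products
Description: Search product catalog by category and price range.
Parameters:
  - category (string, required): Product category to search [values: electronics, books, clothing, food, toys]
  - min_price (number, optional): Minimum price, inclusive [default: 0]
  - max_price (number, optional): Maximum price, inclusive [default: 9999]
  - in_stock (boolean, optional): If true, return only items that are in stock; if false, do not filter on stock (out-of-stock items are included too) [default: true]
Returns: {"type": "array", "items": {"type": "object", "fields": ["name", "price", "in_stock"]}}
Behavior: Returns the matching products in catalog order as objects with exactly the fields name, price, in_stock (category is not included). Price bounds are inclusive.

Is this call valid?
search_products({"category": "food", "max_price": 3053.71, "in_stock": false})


Checking all required parameters present and types match... All valid.
Valid


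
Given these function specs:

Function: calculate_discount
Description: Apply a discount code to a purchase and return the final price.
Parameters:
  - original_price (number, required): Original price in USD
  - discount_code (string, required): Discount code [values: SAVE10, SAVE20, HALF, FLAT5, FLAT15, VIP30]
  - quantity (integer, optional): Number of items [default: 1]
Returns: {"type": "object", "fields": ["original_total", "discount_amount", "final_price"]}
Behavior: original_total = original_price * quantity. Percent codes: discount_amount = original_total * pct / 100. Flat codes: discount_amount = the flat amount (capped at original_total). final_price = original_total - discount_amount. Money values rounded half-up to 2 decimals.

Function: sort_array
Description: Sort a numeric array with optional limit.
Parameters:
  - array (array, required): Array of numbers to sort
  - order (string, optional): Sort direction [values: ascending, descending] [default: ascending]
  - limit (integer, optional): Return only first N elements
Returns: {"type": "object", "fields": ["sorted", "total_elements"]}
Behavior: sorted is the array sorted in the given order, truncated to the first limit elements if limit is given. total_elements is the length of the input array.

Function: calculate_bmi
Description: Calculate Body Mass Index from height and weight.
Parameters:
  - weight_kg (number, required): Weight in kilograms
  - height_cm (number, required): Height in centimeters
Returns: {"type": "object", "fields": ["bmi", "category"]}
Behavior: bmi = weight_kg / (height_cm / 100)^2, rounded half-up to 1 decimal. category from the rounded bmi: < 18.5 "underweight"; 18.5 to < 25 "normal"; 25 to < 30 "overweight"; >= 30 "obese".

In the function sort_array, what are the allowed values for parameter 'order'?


The sort_array spec declares:
  - order (string, optional): Sort direction [values: ascending, descending] [default: ascending]
Allowed values:
ascending, descending


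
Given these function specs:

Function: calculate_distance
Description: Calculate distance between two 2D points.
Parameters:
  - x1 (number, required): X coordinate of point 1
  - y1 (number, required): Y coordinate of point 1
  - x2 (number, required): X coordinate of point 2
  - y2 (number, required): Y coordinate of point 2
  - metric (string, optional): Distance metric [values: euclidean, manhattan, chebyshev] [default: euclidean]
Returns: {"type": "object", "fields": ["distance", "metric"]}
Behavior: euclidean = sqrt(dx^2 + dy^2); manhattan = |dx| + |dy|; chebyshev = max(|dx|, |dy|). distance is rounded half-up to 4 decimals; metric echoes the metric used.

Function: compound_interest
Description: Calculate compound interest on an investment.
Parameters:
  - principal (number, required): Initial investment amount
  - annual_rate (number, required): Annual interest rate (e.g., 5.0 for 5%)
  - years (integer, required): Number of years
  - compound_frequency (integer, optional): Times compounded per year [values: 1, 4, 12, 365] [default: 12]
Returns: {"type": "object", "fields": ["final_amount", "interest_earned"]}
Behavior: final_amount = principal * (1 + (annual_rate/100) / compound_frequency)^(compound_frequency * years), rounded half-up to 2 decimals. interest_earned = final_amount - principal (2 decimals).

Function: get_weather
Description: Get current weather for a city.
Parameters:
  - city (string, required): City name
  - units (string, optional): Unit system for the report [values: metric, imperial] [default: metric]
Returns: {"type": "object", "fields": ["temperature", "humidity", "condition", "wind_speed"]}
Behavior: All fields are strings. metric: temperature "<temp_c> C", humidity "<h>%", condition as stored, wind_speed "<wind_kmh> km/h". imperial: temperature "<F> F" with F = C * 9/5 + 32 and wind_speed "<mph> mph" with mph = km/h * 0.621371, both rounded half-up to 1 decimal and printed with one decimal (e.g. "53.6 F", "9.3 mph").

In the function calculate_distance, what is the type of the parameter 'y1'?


The calculate_distance spec declares:
  - y1 (number, required): Y coordinate of point 1
Type:
number


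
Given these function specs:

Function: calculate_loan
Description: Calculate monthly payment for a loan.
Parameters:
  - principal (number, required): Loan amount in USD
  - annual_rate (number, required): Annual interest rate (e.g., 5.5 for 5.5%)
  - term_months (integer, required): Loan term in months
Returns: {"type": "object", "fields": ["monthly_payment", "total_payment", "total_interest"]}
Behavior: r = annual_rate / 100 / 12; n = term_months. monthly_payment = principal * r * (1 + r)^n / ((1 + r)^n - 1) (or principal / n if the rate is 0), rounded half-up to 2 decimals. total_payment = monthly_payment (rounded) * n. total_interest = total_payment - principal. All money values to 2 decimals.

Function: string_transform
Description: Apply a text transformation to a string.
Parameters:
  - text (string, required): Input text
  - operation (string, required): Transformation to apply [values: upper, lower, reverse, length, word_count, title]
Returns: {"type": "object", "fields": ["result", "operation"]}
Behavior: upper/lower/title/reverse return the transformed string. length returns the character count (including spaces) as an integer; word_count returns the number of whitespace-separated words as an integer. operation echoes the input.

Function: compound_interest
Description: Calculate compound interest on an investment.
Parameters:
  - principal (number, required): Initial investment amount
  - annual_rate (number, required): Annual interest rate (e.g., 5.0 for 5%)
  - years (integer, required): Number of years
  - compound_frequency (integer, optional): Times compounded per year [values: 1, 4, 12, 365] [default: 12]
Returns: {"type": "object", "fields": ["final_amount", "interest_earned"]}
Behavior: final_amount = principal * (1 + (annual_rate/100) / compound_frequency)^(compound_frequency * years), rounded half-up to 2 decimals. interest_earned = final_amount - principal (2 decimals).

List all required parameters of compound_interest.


Parameters of compound_interest and their required/optional flag:
  principal: required
  annual_rate: required
  years: required
  compound_frequency: optional
annual_rate, principal, years


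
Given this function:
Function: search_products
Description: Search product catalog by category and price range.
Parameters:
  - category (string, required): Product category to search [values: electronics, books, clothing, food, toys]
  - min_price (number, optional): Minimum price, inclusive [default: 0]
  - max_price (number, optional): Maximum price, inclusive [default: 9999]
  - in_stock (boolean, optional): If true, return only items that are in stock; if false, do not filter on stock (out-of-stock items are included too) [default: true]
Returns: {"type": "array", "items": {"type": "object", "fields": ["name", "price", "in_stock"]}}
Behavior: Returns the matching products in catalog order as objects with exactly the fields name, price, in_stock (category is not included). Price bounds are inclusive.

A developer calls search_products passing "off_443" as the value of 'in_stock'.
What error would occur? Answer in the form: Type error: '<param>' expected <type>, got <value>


Spec: 'in_stock' is declared as boolean; "off_443" is a string.
Type error: 'in_stock' expected boolean, got "off_443"


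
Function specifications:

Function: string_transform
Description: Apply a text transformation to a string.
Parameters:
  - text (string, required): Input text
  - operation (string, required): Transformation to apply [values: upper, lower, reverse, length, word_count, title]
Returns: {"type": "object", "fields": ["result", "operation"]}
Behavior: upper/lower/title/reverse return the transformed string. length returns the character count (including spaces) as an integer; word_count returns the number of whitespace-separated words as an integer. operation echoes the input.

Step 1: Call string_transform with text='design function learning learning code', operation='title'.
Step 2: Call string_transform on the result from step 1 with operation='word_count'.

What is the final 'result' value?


Step 1: string_transform(text='design function learning learning code', operation='title')
  -> result = 'Design Function Learning Learning Code'
Step 2: string_transform(text='Design Function Learning Learning Code', operation='word_count')
  words: Design, Function, Learning, Learning, Code -> 5
  -> result = 5
5


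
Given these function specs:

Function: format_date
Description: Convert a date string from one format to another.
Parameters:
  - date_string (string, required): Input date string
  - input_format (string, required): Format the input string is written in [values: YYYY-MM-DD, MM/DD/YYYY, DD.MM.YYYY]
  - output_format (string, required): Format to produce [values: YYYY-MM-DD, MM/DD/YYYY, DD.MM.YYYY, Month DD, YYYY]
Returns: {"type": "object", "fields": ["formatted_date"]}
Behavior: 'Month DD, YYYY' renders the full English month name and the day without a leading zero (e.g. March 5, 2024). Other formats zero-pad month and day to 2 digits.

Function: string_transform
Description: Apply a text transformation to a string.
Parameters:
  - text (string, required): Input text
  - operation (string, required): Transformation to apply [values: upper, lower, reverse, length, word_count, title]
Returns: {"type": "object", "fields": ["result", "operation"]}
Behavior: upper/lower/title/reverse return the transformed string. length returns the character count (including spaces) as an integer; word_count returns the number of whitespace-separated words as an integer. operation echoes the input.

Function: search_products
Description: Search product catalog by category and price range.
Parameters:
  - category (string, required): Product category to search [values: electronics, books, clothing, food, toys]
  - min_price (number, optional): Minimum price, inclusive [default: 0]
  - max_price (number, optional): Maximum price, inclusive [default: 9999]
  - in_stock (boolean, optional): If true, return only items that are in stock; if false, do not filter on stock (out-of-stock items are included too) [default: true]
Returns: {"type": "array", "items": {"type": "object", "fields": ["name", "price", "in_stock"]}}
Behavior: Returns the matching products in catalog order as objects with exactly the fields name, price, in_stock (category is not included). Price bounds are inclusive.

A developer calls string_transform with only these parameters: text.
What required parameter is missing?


Required parameters: text, operation
Provided: text
Missing: operation
operation


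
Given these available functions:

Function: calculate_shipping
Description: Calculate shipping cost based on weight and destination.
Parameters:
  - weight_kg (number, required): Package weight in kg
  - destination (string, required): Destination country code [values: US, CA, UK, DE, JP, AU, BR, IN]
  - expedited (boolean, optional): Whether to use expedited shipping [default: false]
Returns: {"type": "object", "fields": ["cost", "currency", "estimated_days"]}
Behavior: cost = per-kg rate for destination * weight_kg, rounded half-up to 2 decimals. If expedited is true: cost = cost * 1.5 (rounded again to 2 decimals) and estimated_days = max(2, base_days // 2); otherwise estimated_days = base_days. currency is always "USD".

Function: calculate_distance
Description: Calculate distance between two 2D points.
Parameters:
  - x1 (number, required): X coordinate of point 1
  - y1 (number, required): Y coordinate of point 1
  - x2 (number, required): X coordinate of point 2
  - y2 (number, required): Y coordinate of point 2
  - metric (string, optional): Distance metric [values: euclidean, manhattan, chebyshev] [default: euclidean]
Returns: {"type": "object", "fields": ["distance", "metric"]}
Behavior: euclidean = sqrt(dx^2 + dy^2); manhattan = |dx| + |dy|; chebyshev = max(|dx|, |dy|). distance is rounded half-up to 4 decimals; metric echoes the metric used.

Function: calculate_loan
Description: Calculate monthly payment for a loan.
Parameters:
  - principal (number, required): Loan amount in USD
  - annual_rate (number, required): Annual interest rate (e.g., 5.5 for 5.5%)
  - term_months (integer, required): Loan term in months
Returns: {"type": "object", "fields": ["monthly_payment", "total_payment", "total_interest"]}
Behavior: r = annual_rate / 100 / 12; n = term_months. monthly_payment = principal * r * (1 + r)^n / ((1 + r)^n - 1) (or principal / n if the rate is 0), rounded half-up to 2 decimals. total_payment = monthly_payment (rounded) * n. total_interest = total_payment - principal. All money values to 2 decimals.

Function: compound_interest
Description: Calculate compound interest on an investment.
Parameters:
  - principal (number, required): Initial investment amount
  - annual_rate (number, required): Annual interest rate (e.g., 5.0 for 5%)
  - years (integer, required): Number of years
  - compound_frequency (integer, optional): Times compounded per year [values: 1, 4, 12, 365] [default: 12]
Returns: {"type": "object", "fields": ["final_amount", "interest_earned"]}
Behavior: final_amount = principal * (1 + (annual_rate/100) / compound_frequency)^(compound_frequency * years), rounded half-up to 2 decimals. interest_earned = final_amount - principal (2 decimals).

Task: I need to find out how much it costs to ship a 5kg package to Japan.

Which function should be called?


The task needs a function whose description is: Calculate shipping cost based on weight and destination.
calculate_shipping


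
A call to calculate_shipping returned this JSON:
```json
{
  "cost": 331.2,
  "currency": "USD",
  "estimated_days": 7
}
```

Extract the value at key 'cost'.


331.2


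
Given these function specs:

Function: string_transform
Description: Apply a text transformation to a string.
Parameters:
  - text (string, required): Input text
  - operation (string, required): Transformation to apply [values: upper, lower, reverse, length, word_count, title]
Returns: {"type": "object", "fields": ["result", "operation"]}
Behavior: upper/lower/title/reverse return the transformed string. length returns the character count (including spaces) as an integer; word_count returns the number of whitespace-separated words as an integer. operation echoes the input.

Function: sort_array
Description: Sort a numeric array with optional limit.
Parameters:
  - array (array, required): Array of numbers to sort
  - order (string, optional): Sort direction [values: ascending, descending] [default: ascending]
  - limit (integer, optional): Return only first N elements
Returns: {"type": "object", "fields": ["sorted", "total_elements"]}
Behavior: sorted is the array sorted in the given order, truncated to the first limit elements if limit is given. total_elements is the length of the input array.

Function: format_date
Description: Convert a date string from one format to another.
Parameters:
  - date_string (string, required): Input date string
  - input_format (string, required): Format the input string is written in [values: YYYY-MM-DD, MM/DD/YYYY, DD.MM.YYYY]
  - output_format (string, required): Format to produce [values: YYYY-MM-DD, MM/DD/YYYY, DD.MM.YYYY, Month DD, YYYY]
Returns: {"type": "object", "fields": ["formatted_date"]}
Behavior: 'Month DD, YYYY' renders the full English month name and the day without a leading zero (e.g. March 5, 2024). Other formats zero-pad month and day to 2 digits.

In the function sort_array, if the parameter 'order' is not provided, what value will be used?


The sort_array spec declares:
  - order (string, optional): Sort direction [values: ascending, descending] [default: ascending]
Default:
ascending


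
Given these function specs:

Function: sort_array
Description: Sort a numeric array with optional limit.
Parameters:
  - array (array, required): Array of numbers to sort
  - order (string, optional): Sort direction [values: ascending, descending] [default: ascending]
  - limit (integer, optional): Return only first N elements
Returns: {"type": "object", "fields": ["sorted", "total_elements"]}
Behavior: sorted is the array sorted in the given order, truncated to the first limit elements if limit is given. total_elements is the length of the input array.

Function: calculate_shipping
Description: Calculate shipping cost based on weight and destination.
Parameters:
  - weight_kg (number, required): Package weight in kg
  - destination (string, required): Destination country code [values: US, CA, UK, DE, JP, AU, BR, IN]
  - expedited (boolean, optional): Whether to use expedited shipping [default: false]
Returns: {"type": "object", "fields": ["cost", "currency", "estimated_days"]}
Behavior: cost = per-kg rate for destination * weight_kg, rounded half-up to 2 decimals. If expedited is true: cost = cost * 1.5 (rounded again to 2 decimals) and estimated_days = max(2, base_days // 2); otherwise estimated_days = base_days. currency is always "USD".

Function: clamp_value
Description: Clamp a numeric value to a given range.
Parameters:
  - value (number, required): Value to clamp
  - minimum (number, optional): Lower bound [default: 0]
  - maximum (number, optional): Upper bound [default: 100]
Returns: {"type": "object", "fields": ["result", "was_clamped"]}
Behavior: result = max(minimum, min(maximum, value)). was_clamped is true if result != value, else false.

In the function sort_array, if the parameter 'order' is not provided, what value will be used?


The sort_array spec declares:
  - order (string, optional): Sort direction [values: ascending, descending] [default: ascending]
Default:
ascending


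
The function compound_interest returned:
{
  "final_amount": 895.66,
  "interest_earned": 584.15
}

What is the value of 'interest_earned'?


584.15


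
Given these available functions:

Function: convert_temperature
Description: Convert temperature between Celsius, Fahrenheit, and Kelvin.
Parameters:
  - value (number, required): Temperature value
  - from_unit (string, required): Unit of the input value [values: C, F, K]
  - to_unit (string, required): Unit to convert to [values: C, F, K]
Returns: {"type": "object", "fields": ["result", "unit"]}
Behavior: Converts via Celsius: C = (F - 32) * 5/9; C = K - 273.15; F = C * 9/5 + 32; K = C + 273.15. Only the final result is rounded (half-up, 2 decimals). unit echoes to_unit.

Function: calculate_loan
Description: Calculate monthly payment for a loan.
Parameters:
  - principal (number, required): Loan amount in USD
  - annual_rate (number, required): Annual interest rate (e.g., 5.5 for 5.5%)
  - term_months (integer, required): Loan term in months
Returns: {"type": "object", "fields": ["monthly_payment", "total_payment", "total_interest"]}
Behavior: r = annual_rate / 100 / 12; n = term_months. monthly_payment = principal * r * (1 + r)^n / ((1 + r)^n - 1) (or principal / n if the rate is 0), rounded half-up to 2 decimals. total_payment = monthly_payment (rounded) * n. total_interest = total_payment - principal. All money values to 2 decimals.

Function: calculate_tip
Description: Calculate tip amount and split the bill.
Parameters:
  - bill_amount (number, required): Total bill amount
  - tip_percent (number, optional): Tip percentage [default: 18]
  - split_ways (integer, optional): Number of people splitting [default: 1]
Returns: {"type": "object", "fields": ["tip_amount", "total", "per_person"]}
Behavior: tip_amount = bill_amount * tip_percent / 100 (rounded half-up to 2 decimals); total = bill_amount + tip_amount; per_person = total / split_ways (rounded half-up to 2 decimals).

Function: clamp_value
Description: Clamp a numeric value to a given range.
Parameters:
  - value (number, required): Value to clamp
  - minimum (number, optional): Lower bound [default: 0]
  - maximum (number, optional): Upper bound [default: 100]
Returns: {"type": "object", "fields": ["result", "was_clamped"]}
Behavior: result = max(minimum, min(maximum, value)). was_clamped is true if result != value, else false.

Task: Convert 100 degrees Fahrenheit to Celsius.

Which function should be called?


The task needs a function whose description is: Convert temperature between Celsius, Fahrenheit, and Kelvin.
convert_temperature


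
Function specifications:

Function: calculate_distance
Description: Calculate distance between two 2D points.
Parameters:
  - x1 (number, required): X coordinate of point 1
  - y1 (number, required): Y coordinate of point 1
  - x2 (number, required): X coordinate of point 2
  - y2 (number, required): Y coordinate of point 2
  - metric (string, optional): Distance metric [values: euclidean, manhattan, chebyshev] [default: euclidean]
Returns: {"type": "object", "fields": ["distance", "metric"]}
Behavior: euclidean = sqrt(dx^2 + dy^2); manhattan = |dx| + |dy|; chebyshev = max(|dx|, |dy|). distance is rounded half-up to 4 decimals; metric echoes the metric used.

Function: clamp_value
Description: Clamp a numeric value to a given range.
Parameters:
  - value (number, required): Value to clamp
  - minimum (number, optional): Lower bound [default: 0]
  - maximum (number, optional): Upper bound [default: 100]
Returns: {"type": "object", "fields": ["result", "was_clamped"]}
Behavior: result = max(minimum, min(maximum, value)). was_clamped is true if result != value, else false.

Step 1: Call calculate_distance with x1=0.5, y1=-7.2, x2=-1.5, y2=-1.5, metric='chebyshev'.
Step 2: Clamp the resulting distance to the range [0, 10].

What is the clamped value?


Step 1: calculate_distance (chebyshev)
  |dx| = |-1.5 - 0.5| = 2; |dy| = |-1.5 - -7.2| = 5.7
  chebyshev: max(2, 5.7) = 5.7
  Round to 4 decimals: 5.7
  -> distance = 5.7
Step 2: clamp_value(value=5.7, minimum=0, maximum=10)
  result = max(0, min(10, 5.7)) = max(0, 5.7) = 5.7
  was_clamped = (5.7 != 5.7) = false
  -> result = 5.7
5.7


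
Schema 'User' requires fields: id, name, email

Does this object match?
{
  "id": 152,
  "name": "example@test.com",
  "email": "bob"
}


Checking required fields... All present.
Valid - all required fields present


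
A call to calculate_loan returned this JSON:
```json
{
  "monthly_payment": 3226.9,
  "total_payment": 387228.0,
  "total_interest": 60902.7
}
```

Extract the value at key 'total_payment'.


387228.0


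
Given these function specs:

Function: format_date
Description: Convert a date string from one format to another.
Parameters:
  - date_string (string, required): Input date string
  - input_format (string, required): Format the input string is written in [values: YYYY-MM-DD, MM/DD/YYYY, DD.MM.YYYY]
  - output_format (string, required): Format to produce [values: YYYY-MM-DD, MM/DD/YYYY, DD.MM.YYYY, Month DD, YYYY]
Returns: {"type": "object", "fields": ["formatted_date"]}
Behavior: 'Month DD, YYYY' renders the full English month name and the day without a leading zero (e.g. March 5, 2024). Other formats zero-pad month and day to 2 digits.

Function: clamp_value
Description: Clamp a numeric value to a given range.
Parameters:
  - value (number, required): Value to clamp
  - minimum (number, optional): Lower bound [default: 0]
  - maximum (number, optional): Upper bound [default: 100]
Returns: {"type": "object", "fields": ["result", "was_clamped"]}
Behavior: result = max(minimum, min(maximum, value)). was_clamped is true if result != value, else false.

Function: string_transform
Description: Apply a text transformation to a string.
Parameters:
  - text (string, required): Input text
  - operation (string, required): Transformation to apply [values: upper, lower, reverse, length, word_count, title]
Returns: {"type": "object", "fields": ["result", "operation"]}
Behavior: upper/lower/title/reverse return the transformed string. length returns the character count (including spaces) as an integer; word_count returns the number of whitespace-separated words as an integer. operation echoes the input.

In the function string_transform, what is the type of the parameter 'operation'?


The string_transform spec declares:
  - operation (string, required): Transformation to apply [values: upper, lower, reverse, length, word_count, title]
Type:
string


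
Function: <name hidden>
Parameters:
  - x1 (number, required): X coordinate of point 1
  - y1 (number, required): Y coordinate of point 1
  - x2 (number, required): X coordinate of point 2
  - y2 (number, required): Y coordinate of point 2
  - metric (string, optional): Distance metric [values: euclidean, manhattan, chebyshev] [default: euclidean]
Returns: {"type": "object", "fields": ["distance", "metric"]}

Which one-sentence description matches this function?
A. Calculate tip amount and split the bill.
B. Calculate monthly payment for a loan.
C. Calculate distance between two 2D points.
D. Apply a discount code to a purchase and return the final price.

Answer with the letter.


Parameters x1, y1, x2, y2, metric and return ["distance", "metric"] fit: Calculate distance between two 2D points.
C


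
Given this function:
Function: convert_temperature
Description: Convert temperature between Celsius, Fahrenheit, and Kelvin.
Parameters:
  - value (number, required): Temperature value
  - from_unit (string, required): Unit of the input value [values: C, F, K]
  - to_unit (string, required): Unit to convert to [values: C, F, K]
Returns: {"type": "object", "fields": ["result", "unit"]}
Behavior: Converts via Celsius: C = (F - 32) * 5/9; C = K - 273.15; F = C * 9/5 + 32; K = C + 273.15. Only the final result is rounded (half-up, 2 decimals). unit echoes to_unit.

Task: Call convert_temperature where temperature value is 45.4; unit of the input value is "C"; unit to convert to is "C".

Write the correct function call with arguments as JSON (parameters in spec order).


Mapping each described value to its parameter name:
  'Temperature value' -> value = 45.4
  'Unit of the input value' -> from_unit = "C"
  'Unit to convert to' -> to_unit = "C"
convert_temperature({"value": 45.4, "from_unit": "C", "to_unit": "C"})


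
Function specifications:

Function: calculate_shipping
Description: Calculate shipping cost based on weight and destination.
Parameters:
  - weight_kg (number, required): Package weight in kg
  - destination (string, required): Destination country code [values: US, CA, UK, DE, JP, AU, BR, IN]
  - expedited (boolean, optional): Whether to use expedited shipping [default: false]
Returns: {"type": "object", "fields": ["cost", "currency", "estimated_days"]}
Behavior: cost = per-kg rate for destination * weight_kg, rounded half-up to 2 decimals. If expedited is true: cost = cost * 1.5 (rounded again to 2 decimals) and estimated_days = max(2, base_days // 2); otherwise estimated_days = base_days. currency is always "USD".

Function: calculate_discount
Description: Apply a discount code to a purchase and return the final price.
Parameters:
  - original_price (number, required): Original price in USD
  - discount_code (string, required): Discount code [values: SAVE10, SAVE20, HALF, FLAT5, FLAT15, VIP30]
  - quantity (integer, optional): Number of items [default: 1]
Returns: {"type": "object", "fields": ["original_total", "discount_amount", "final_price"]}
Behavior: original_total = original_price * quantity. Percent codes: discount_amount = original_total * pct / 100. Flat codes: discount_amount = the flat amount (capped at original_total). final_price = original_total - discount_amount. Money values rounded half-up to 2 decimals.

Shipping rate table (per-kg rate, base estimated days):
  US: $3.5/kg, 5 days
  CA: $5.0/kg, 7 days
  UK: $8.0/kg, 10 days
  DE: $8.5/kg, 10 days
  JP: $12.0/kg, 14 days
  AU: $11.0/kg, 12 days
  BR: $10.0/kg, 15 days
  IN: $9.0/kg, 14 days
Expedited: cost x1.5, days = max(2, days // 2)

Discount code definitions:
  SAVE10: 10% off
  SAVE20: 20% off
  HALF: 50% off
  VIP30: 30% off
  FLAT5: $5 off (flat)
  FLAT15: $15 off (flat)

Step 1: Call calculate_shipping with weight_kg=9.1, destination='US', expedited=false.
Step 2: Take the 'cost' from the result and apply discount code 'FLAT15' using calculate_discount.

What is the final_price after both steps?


Step 1: calculate_shipping(weight_kg=9.1, destination=US, expedited=false)
  Rate for US: $3.5/kg, base 5 days
  cost = 3.5 * 9.1 = 31.85 -> 31.85
  expedited not set/false: estimated_days = 5
  -> cost = 31.85 USD
Step 2: calculate_discount(original_price=31.85, discount_code=FLAT15, quantity=1)
  original_total = 31.85 * 1 = 31.85
  FLAT15 = $15 flat: discount_amount = min(15.00, 31.85) = 15.00
  final_price = 31.85 - 15.00 = 16.85
  -> final_price = 16.85
$16.85


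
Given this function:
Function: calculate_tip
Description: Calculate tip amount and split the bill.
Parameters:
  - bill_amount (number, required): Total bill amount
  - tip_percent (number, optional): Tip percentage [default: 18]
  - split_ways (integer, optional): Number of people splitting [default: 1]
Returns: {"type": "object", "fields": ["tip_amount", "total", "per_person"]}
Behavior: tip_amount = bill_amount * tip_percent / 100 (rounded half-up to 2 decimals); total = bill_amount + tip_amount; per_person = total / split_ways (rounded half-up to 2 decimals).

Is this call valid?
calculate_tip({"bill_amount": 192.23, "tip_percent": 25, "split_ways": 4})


Checking all required parameters present and types match... All valid.
Valid


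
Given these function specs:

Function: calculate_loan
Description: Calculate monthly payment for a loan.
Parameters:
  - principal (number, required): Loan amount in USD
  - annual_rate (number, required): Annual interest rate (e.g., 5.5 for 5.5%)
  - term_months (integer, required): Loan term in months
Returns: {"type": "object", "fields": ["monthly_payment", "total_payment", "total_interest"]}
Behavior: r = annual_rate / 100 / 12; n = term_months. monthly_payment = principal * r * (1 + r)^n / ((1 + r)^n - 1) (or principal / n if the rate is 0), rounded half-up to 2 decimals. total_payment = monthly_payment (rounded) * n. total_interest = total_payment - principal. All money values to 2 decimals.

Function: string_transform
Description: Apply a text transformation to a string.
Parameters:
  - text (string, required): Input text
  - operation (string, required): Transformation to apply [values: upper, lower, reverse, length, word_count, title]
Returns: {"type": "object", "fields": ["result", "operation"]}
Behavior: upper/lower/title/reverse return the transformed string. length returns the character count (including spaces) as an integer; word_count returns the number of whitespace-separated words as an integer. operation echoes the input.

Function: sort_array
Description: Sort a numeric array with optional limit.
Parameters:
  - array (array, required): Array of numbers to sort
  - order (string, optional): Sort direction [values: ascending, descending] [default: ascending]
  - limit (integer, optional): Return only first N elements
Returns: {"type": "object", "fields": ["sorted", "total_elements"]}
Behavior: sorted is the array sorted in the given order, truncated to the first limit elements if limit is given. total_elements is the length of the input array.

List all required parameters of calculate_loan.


Parameters of calculate_loan and their required/optional flag:
  principal: required
  annual_rate: required
  term_months: required
annual_rate, principal, term_months


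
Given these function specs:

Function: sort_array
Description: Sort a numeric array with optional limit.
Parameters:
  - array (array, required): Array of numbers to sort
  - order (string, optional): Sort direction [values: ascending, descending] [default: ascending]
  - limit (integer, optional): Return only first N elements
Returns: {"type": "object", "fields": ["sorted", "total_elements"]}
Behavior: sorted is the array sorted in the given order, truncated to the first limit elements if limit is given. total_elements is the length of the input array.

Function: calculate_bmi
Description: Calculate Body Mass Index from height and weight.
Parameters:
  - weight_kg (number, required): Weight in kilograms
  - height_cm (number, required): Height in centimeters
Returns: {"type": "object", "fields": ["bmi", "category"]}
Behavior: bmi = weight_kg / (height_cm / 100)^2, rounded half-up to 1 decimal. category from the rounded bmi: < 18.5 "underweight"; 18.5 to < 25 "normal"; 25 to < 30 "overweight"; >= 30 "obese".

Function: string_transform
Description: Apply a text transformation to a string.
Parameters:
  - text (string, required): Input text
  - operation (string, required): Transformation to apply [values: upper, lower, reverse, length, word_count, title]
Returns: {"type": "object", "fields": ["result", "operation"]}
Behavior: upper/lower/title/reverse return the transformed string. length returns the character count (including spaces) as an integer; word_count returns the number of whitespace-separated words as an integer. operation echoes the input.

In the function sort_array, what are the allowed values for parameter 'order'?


The sort_array spec declares:
  - order (string, optional): Sort direction [values: ascending, descending] [default: ascending]
Allowed values:
ascending, descending


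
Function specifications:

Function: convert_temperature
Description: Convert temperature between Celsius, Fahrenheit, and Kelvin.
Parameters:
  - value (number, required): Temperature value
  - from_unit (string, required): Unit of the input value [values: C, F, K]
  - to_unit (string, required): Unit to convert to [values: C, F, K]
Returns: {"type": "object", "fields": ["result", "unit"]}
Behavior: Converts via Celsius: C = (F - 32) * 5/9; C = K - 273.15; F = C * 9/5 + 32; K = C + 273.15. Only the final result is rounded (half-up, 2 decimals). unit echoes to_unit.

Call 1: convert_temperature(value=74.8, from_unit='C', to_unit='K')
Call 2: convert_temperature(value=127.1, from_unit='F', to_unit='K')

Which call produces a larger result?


Call 1:
  Input already in C: 74.8
  To K: 74.8 + 273.15 = 347.95
  Round to 2 decimals: 347.95
  -> 347.95 K
Call 2:
  To C: (127.1 - 32) * 5/9 = 52.833333
  To K: 52.833333 + 273.15 = 325.983333
  Round to 2 decimals: 325.98
  -> 325.98 K
Call 1 (347.95 K)


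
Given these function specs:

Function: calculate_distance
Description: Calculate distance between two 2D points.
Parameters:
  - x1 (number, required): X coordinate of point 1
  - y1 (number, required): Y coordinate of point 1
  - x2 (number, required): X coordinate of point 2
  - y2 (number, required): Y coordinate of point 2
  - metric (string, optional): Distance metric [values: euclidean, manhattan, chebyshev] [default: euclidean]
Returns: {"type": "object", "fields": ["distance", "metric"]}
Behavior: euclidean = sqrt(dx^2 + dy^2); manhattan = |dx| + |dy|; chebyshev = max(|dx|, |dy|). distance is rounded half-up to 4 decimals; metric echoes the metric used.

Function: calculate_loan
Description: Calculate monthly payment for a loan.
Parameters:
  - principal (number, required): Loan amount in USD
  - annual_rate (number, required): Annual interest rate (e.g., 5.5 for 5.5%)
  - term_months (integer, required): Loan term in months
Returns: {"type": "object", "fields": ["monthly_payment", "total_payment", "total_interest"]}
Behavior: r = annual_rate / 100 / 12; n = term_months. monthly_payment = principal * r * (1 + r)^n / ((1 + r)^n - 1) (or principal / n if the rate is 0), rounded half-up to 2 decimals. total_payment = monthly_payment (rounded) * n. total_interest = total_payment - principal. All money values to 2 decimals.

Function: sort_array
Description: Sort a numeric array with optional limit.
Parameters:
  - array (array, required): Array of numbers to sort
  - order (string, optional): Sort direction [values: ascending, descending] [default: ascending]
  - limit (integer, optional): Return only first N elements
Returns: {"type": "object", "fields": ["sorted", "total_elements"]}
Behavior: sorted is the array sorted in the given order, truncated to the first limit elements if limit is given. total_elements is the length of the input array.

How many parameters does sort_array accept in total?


Parameters of sort_array: array (required), order (optional), limit (optional)
Total:
3


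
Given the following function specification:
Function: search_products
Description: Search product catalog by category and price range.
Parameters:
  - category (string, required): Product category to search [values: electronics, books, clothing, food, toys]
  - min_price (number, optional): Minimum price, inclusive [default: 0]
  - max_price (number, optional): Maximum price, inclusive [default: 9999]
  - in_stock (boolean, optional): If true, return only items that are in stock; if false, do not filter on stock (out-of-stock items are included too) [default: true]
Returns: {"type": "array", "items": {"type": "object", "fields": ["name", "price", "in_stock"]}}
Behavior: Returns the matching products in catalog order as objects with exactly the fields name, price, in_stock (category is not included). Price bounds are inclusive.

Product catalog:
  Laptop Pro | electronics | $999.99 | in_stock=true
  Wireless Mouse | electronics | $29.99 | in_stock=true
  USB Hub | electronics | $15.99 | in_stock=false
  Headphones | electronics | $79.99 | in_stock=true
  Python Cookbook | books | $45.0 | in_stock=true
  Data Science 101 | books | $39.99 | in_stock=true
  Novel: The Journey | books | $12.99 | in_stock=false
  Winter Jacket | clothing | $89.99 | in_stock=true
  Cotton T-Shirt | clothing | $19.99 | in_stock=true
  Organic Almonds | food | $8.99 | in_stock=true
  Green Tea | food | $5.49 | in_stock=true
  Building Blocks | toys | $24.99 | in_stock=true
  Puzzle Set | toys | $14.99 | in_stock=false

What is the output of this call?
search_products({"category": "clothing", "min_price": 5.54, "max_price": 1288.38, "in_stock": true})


Filter: category=clothing, 5.54 <= price <= 1288.38, in-stock only
  Winter Jacket ($89.99): keep
  Cotton T-Shirt ($19.99): keep
Output:
[{"name": "Winter Jacket", "price": 89.99, "in_stock": true}, {"name": "Cotton T-Shirt", "price": 19.99, "in_stock": true}]
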